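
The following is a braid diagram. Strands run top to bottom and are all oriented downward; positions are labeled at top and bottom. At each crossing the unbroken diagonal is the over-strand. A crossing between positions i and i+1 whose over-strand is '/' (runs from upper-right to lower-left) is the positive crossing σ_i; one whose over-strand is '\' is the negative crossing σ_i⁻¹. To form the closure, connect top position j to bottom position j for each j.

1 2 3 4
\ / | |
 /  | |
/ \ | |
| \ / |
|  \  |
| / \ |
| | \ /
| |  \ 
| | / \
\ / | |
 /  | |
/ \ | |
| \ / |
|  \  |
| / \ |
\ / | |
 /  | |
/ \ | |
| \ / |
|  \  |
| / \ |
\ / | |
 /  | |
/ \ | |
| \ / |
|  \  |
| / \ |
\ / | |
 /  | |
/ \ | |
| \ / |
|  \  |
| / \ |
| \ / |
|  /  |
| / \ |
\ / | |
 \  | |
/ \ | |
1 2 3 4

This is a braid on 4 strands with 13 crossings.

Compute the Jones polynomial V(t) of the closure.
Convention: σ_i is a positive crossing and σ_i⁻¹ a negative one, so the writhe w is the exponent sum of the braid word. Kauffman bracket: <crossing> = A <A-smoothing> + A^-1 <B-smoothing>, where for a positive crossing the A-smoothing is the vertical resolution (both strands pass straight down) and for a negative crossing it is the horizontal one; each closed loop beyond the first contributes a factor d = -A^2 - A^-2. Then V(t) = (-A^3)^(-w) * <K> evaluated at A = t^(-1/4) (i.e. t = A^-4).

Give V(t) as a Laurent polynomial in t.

t^4 - 4*t^3 + 6*t^2 - 7*t + 9 - 7*t^-1 + 6*t^-2 - 4*t^-3 + t^-4

Derivation:
Reading the diagram top to bottom ('/'-over between positions i,i+1 = s_i, '\'-over = s_i^-1): braid word = s1 s2^-1 s3^-1 s1 s2^-1 s1 s2^-1 s1 s2^-1 s1 s2^-1 s2 s1^-1.
The presented braid s1 s2^-1 s3^-1 s1 s2^-1 s1 s2^-1 s1 s2^-1 s1 s2^-1 s2 s1^-1 on 4 strands reduces by inverse Markov moves (closure unchanged at each step):
  Deconjugate: the word is γ·β·γ⁻¹ with γ = s1 s2^-1 (prefix) and γ⁻¹ = s2 s1^-1 (suffix); strip both.
Reduced to β = s3^-1 s1 s2^-1 s1 s2^-1 s1 s2^-1 s1 s2^-1 on 4 strands, 9 crossings.
Compute on β:
Braid: s3^-1 s1 s2^-1 s1 s2^-1 s1 s2^-1 s1 s2^-1 on 4 strands, 9 crossings.
Writhe w = (#positive) - (#negative) = 4 - 5 = -1.
Enumerate smoothing states for the bracket polynomial. There are 2^9 = 512 states.
Smooth each crossing (0=||, 1=⌣⌢); contribution A^(Σ sign_k(1-2s_k)) * d^(L-1).
Tabulate the states by total A-exponent and number of loops L (A-exp: L × count):
  A^9: L=5 ×1
  A^7: L=4 ×8, L=6 ×1
  A^5: L=3 ×28, L=5 ×8
  A^3: L=2 ×52, L=4 ×32
  A^1: L=1 ×45, L=3 ×77, L=5 ×4
  A^-1: L=2 ×97, L=4 ×29
  A^-3: L=3 ×80, L=5 ×4
  A^-5: L=4 ×36
  A^-7: L=5 ×9
  A^-9: L=6 ×1
Each group contributes A^e * Σ count * d^(L-1):
Powers of d = -A^2 - A^-2: d^2 = A^4 + 2 + A^-4; d^3 = -A^6 - 3*A^2 - 3*A^-2 - A^-6; d^4 = A^8 + 4*A^4 + 6 + 4*A^-4 + A^-8; d^5 = -A^10 - 5*A^6 - 10*A^2 - 10*A^-2 - 5*A^-6 - A^-10.
  A^9 * (d^4) = A^17 + 4*A^13 + 6*A^9 + 4*A^5 + A
  A^7 * (8*d^3 + d^5) = -A^17 - 13*A^13 - 34*A^9 - 34*A^5 - 13*A - A^-3
  A^5 * (28*d^2 + 8*d^4) = 8*A^13 + 60*A^9 + 104*A^5 + 60*A + 8*A^-3
  A^3 * (52*d + 32*d^3) = -32*A^9 - 148*A^5 - 148*A - 32*A^-3
  A^1 * (45 + 77*d^2 + 4*d^4) = 4*A^9 + 93*A^5 + 223*A + 93*A^-3 + 4*A^-7
  A^-1 * (97*d + 29*d^3) = -29*A^5 - 184*A - 184*A^-3 - 29*A^-7
  A^-3 * (80*d^2 + 4*d^4) = 4*A^5 + 96*A + 184*A^-3 + 96*A^-7 + 4*A^-11
  A^-5 * (36*d^3) = -36*A - 108*A^-3 - 108*A^-7 - 36*A^-11
  A^-7 * (9*d^4) = 9*A + 36*A^-3 + 54*A^-7 + 36*A^-11 + 9*A^-15
  A^-9 * (d^5) = -A - 5*A^-3 - 10*A^-7 - 10*A^-11 - 5*A^-15 - A^-19
Summing the groups: <K> = -A^13 + 4*A^9 - 6*A^5 + 7*A - 9*A^-3 + 7*A^-7 - 6*A^-11 + 4*A^-15 - A^-19
Normalise by the writhe: (-A^3)^(-w) = (-A^3)^(1) = -A^3, so f(A) = -A^3 * <K> = A^16 - 4*A^12 + 6*A^8 - 7*A^4 + 9 - 7*A^-4 + 6*A^-8 - 4*A^-12 + A^-16.
Substitute A = t^(-1/4), i.e. A^e → t^(-e/4): V(t) = t^4 - 4*t^3 + 6*t^2 - 7*t + 9 - 7*t^-1 + 6*t^-2 - 4*t^-3 + t^-4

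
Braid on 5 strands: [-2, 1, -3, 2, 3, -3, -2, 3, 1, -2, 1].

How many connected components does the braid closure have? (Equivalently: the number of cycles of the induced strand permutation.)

4

Derivation:
Track the strand permutation on 5 strands, starting from identity.
  step 1: s2^-1 swaps positions 2,3 -> [1 3 2 4 5]
  step 2: s1 swaps positions 1,2 -> [3 1 2 4 5]
  step 3: s3^-1 swaps positions 3,4 -> [3 1 4 2 5]
  step 4: s2 swaps positions 2,3 -> [3 4 1 2 5]
  step 5: s3 swaps positions 3,4 -> [3 4 2 1 5]
  step 6: s3^-1 swaps positions 3,4 -> [3 4 1 2 5]
  step 7: s2^-1 swaps positions 2,3 -> [3 1 4 2 5]
  step 8: s3 swaps positions 3,4 -> [3 1 2 4 5]
  step 9: s1 swaps positions 1,2 -> [1 3 2 4 5]
  step 10: s2^-1 swaps positions 2,3 -> [1 2 3 4 5]
  step 11: s1 swaps positions 1,2 -> [2 1 3 4 5]
Final permutation (position -> original strand): [2 1 3 4 5]
Closure components = cycle count of this permutation = 4.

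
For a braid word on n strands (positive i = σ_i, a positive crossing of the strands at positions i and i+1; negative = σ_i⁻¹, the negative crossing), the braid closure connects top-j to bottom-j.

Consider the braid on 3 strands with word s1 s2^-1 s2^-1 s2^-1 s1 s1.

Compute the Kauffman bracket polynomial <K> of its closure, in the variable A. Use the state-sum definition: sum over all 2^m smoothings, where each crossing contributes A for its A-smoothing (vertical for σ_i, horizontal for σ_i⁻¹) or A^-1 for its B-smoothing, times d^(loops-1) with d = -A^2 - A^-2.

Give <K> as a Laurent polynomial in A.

-A^12 + A^8 - A^4 + 3 - A^-4 + A^-8 - A^-12

Derivation:
Braid: s1 s2^-1 s2^-1 s2^-1 s1 s1 on 3 strands, 6 crossings.
Writhe w = (#positive) - (#negative) = 3 - 3 = 0.
Enumerate smoothing states for the bracket polynomial. There are 2^6 = 64 states.
Each crossing splits two ways (0=vertical, 1=horizontal). The state's weight is A^(#A-smoothings - #B-smoothings) * d^(loops - 1).
Tabulate the states by total A-exponent and number of loops L (A-exp: L × count):
  A^6: L=4 ×1
  A^4: L=3 ×6
  A^2: L=2 ×12, L=4 ×3
  A^0: L=1 ×9, L=3 ×10, L=5 ×1
  A^-2: L=2 ×12, L=4 ×3
  A^-4: L=3 ×6
  A^-6: L=4 ×1
Each group contributes A^e * Σ count * d^(L-1):
Powers of d = -A^2 - A^-2: d^2 = A^4 + 2 + A^-4; d^3 = -A^6 - 3*A^2 - 3*A^-2 - A^-6; d^4 = A^8 + 4*A^4 + 6 + 4*A^-4 + A^-8.
  A^6 * (d^3) = -A^12 - 3*A^8 - 3*A^4 - 1
  A^4 * (6*d^2) = 6*A^8 + 12*A^4 + 6
  A^2 * (12*d + 3*d^3) = -3*A^8 - 21*A^4 - 21 - 3*A^-4
  A^0 * (9 + 10*d^2 + d^4) = A^8 + 14*A^4 + 35 + 14*A^-4 + A^-8
  A^-2 * (12*d + 3*d^3) = -3*A^4 - 21 - 21*A^-4 - 3*A^-8
  A^-4 * (6*d^2) = 6 + 12*A^-4 + 6*A^-8
  A^-6 * (d^3) = -1 - 3*A^-4 - 3*A^-8 - A^-12
Summing the groups: <K> = -A^12 + A^8 - A^4 + 3 - A^-4 + A^-8 - A^-12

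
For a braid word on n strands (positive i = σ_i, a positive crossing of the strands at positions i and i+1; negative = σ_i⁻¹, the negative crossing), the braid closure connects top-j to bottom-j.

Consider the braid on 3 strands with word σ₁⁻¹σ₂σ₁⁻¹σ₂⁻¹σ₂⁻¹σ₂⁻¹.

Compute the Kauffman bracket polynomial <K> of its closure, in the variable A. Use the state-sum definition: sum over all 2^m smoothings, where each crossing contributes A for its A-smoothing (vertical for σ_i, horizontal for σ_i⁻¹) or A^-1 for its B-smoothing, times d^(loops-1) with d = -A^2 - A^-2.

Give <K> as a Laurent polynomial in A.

Braid: s1^-1 s2 s1^-1 s2^-1 s2^-1 s2^-1 on 3 strands, 6 crossings.
Writhe w = (#positive) - (#negative) = 1 - 5 = -4.
Computing the Kauffman bracket via state sum. There are 2^6 = 64 states.
Smooth each crossing (0=||, 1=⌣⌢); contribution A^(Σ sign_k(1-2s_k)) * d^(L-1).
Tabulate the states by total A-exponent and number of loops L (A-exp: L × count):
  A^6: L=4 ×1
  A^4: L=3 ×6
  A^2: L=2 ×12, L=4 ×3
  A^0: L=1 ×9, L=3 ×10, L=5 ×1
  A^-2: L=2 ×12, L=4 ×3
  A^-4: L=1 ×2, L=3 ×4
  A^-6: L=2 ×1
Each group contributes A^e * Σ count * d^(L-1):
Powers of d = -A^2 - A^-2: d^2 = A^4 + 2 + A^-4; d^3 = -A^6 - 3*A^2 - 3*A^-2 - A^-6; d^4 = A^8 + 4*A^4 + 6 + 4*A^-4 + A^-8.
  A^6 * (d^3) = -A^12 - 3*A^8 - 3*A^4 - 1
  A^4 * (6*d^2) = 6*A^8 + 12*A^4 + 6
  A^2 * (12*d + 3*d^3) = -3*A^8 - 21*A^4 - 21 - 3*A^-4
  A^0 * (9 + 10*d^2 + d^4) = A^8 + 14*A^4 + 35 + 14*A^-4 + A^-8
  A^-2 * (12*d + 3*d^3) = -3*A^4 - 21 - 21*A^-4 - 3*A^-8
  A^-4 * (2 + 4*d^2) = 4 + 10*A^-4 + 4*A^-8
  A^-6 * (d) = -A^-4 - A^-8
Summing the groups: <K> = -A^12 + A^8 - A^4 + 2 - A^-4 + A^-8

Answer: -A^12 + A^8 - A^4 + 2 - A^-4 + A^-8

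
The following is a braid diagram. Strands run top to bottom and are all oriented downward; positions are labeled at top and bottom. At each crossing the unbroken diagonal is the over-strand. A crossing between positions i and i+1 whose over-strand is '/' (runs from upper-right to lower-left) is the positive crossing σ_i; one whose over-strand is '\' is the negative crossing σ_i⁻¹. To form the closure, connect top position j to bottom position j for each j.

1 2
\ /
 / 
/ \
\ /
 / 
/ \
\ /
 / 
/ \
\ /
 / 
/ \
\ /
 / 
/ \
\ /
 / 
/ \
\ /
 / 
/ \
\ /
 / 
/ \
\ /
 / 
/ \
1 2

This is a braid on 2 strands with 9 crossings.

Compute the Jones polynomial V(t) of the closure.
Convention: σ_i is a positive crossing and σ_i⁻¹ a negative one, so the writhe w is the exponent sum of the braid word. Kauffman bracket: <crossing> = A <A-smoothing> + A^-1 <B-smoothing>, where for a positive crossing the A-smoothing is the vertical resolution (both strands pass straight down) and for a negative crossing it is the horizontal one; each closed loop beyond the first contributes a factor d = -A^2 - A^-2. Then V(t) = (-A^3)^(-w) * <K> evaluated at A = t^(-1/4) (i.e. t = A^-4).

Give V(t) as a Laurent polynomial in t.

Reading the diagram top to bottom ('/'-over between positions i,i+1 = s_i, '\'-over = s_i^-1): braid word = s1 s1 s1 s1 s1 s1 s1 s1 s1.
Braid: s1 s1 s1 s1 s1 s1 s1 s1 s1 on 2 strands, 9 crossings.
Writhe w = (#positive) - (#negative) = 9 - 0 = 9.
Enumerate smoothing states for the bracket polynomial. There are 2^9 = 512 states.
Smooth each crossing (0=||, 1=⌣⌢); contribution A^(Σ sign_k(1-2s_k)) * d^(L-1).
Tabulate the states by total A-exponent and number of loops L (A-exp: L × count):
  A^9: L=2 ×1
  A^7: L=1 ×9
  A^5: L=2 ×36
  A^3: L=3 ×84
  A^1: L=4 ×126
  A^-1: L=5 ×126
  A^-3: L=6 ×84
  A^-5: L=7 ×36
  A^-7: L=8 ×9
  A^-9: L=9 ×1
Each group contributes A^e * Σ count * d^(L-1):
Powers of d = -A^2 - A^-2: d^2 = A^4 + 2 + A^-4; d^3 = -A^6 - 3*A^2 - 3*A^-2 - A^-6; d^4 = A^8 + 4*A^4 + 6 + 4*A^-4 + A^-8; d^5 = -A^10 - 5*A^6 - 10*A^2 - 10*A^-2 - 5*A^-6 - A^-10; d^6 = A^12 + 6*A^8 + 15*A^4 + 20 + 15*A^-4 + 6*A^-8 + A^-12; d^7 = -A^14 - 7*A^10 - 21*A^6 - 35*A^2 - 35*A^-2 - 21*A^-6 - 7*A^-10 - A^-14; d^8 = A^16 + 8*A^12 + 28*A^8 + 56*A^4 + 70 + 56*A^-4 + 28*A^-8 + 8*A^-12 + A^-16.
  A^9 * (d) = -A^11 - A^7
  A^7 * (9) = 9*A^7
  A^5 * (36*d) = -36*A^7 - 36*A^3
  A^3 * (84*d^2) = 84*A^7 + 168*A^3 + 84*A^-1
  A^1 * (126*d^3) = -126*A^7 - 378*A^3 - 378*A^-1 - 126*A^-5
  A^-1 * (126*d^4) = 126*A^7 + 504*A^3 + 756*A^-1 + 504*A^-5 + 126*A^-9
  A^-3 * (84*d^5) = -84*A^7 - 420*A^3 - 840*A^-1 - 840*A^-5 - 420*A^-9 - 84*A^-13
  A^-5 * (36*d^6) = 36*A^7 + 216*A^3 + 540*A^-1 + 720*A^-5 + 540*A^-9 + 216*A^-13 + 36*A^-17
  A^-7 * (9*d^7) = -9*A^7 - 63*A^3 - 189*A^-1 - 315*A^-5 - 315*A^-9 - 189*A^-13 - 63*A^-17 - 9*A^-21
  A^-9 * (d^8) = A^7 + 8*A^3 + 28*A^-1 + 56*A^-5 + 70*A^-9 + 56*A^-13 + 28*A^-17 + 8*A^-21 + A^-25
Summing the groups: <K> = -A^11 - A^3 + A^-1 - A^-5 + A^-9 - A^-13 + A^-17 - A^-21 + A^-25
Normalise by the writhe: (-A^3)^(-w) = (-A^3)^(-9) = -A^-27, so f(A) = -A^-27 * <K> = A^-16 + A^-24 - A^-28 + A^-32 - A^-36 + A^-40 - A^-44 + A^-48 - A^-52.
Substitute A = t^(-1/4), i.e. A^e → t^(-e/4): V(t) = -t^13 + t^12 - t^11 + t^10 - t^9 + t^8 - t^7 + t^6 + t^4

Answer: -t^13 + t^12 - t^11 + t^10 - t^9 + t^8 - t^7 + t^6 + t^4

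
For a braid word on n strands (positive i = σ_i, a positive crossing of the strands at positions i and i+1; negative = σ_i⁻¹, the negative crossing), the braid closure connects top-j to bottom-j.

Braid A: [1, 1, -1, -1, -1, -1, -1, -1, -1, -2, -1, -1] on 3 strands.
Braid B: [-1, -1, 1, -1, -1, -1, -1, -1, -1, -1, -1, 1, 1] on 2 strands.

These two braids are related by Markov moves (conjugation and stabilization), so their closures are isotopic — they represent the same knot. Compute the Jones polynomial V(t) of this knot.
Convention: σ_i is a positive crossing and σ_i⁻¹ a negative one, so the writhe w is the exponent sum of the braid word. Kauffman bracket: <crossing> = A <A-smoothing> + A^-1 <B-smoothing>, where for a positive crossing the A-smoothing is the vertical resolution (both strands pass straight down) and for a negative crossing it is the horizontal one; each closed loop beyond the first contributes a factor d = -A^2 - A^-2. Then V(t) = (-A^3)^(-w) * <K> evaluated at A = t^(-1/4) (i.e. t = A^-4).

Markov-equivalent braids have isotopic closures, hence identical knot invariants. Strip the Markov moves from each word to reach a common short braid β, then compute V(t) once on β.
Braid A: s1 s1 s1^-1 s1^-1 s1^-1 s1^-1 s1^-1 s1^-1 s1^-1 s2^-1 s1^-1 s1^-1 on 3 strands reduces by inverse Markov moves (closure unchanged at each step):
  Deconjugate: the word is γ·β·γ⁻¹ with γ = s1 s1 (prefix) and γ⁻¹ = s1^-1 s1^-1 (suffix); strip both.
  Destabilize: the word has the form β·s2^-1 where s2^-1 occurs only as the final letter (β ∈ B_2); drop it and the last strand → 2 strands.
Reduced to β = s1^-1 s1^-1 s1^-1 s1^-1 s1^-1 s1^-1 s1^-1 on 2 strands, 7 crossings.
Braid B: s1^-1 s1^-1 s1 s1^-1 s1^-1 s1^-1 s1^-1 s1^-1 s1^-1 s1^-1 s1^-1 s1 s1 on 2 strands reduces by inverse Markov moves (closure unchanged at each step):
  Deconjugate: the word is γ·β·γ⁻¹ with γ = s1^-1 s1^-1 (prefix) and γ⁻¹ = s1 s1 (suffix); strip both.
  Deconjugate: the word is γ·β·γ⁻¹ with γ = s1 (prefix) and γ⁻¹ = s1^-1 (suffix); strip both.
Reduced to β = s1^-1 s1^-1 s1^-1 s1^-1 s1^-1 s1^-1 s1^-1 on 2 strands, 7 crossings.
Both give the same β = s1^-1 s1^-1 s1^-1 s1^-1 s1^-1 s1^-1 s1^-1 on 2 strands, so one state sum suffices:
Braid: s1^-1 s1^-1 s1^-1 s1^-1 s1^-1 s1^-1 s1^-1 on 2 strands, 7 crossings.
Writhe w = (#positive) - (#negative) = 0 - 7 = -7.
Enumerate smoothing states for the bracket polynomial. There are 2^7 = 128 states.
For each crossing: s=0 is the vertical smoothing, s=1 horizontal. Crossing k contributes A^(sign_k * (1 - 2*s_k)); loop factor d = -A^2 - A^-2.
Tabulate the states by total A-exponent and number of loops L (A-exp: L × count):
  A^7: L=7 ×1
  A^5: L=6 ×7
  A^3: L=5 ×21
  A^1: L=4 ×35
  A^-1: L=3 ×35
  A^-3: L=2 ×21
  A^-5: L=1 ×7
  A^-7: L=2 ×1
Each group contributes A^e * Σ count * d^(L-1):
Powers of d = -A^2 - A^-2: d^2 = A^4 + 2 + A^-4; d^3 = -A^6 - 3*A^2 - 3*A^-2 - A^-6; d^4 = A^8 + 4*A^4 + 6 + 4*A^-4 + A^-8; d^5 = -A^10 - 5*A^6 - 10*A^2 - 10*A^-2 - 5*A^-6 - A^-10; d^6 = A^12 + 6*A^8 + 15*A^4 + 20 + 15*A^-4 + 6*A^-8 + A^-12.
  A^7 * (d^6) = A^19 + 6*A^15 + 15*A^11 + 20*A^7 + 15*A^3 + 6*A^-1 + A^-5
  A^5 * (7*d^5) = -7*A^15 - 35*A^11 - 70*A^7 - 70*A^3 - 35*A^-1 - 7*A^-5
  A^3 * (21*d^4) = 21*A^11 + 84*A^7 + 126*A^3 + 84*A^-1 + 21*A^-5
  A^1 * (35*d^3) = -35*A^7 - 105*A^3 - 105*A^-1 - 35*A^-5
  A^-1 * (35*d^2) = 35*A^3 + 70*A^-1 + 35*A^-5
  A^-3 * (21*d) = -21*A^-1 - 21*A^-5
  A^-5 * (7) = 7*A^-5
  A^-7 * (d) = -A^-5 - A^-9
Summing the groups: <K> = A^19 - A^15 + A^11 - A^7 + A^3 - A^-1 - A^-9
Normalise by the writhe: (-A^3)^(-w) = (-A^3)^(7) = -A^21, so f(A) = -A^21 * <K> = -A^40 + A^36 - A^32 + A^28 - A^24 + A^20 + A^12.
Substitute A = t^(-1/4), i.e. A^e → t^(-e/4): V(t) = t^-3 + t^-5 - t^-6 + t^-7 - t^-8 + t^-9 - t^-10

Answer: t^-3 + t^-5 - t^-6 + t^-7 - t^-8 + t^-9 - t^-10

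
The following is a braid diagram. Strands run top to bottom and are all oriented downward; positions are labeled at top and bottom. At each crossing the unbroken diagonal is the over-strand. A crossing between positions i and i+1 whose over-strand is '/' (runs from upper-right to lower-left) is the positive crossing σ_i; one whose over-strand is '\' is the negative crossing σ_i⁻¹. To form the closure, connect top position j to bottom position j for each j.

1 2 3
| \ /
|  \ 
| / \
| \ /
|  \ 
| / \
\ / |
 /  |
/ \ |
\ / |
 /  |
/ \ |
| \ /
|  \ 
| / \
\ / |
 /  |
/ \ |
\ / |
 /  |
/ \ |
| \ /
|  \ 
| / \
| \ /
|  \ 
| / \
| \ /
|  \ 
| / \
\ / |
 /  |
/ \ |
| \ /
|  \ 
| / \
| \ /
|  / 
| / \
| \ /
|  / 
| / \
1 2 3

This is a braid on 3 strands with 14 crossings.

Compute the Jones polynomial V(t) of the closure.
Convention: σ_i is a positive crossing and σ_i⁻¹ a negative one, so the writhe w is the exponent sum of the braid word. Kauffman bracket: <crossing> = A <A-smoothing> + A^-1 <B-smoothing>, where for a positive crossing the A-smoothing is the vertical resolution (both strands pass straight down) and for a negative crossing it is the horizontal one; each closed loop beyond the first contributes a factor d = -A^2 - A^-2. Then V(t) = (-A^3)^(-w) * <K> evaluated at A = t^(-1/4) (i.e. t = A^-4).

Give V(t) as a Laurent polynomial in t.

-t^5 + 3*t^4 - 6*t^3 + 9*t^2 - 11*t + 13 - 11*t^-1 + 9*t^-2 - 6*t^-3 + 3*t^-4 - t^-5

Derivation:
Reading the diagram top to bottom ('/'-over between positions i,i+1 = s_i, '\'-over = s_i^-1): braid word = s2^-1 s2^-1 s1 s1 s2^-1 s1 s1 s2^-1 s2^-1 s2^-1 s1 s2^-1 s2 s2.
The presented braid s2^-1 s2^-1 s1 s1 s2^-1 s1 s1 s2^-1 s2^-1 s2^-1 s1 s2^-1 s2 s2 on 3 strands reduces by inverse Markov moves (closure unchanged at each step):
  Deconjugate: the word is γ·β·γ⁻¹ with γ = s2^-1 s2^-1 (prefix) and γ⁻¹ = s2 s2 (suffix); strip both.
Reduced to β = s1 s1 s2^-1 s1 s1 s2^-1 s2^-1 s2^-1 s1 s2^-1 on 3 strands, 10 crossings.
Compute on β:
Braid: s1 s1 s2^-1 s1 s1 s2^-1 s2^-1 s2^-1 s1 s2^-1 on 3 strands, 10 crossings.
Writhe w = (#positive) - (#negative) = 5 - 5 = 0.
Enumerate smoothing states for the bracket polynomial. There are 2^10 = 1024 states.
Each crossing splits two ways (0=vertical, 1=horizontal). The state's weight is A^(#A-smoothings - #B-smoothings) * d^(loops - 1).
Tabulate the states by total A-exponent and number of loops L (A-exp: L × count):
  A^10: L=6 ×1
  A^8: L=5 ×10
  A^6: L=4 ×43, L=6 ×2
  A^4: L=3 ×98, L=5 ×22
  A^2: L=2 ×121, L=4 ×83, L=6 ×6
  A^0: L=1 ×73, L=3 ×140, L=5 ×38, L=7 ×1
  A^-2: L=2 ×121, L=4 ×79, L=6 ×10
  A^-4: L=3 ×95, L=5 ×24, L=7 ×1
  A^-6: L=4 ×42, L=6 ×3
  A^-8: L=5 ×10
  A^-10: L=6 ×1
Each group contributes A^e * Σ count * d^(L-1):
Powers of d = -A^2 - A^-2: d^2 = A^4 + 2 + A^-4; d^3 = -A^6 - 3*A^2 - 3*A^-2 - A^-6; d^4 = A^8 + 4*A^4 + 6 + 4*A^-4 + A^-8; d^5 = -A^10 - 5*A^6 - 10*A^2 - 10*A^-2 - 5*A^-6 - A^-10; d^6 = A^12 + 6*A^8 + 15*A^4 + 20 + 15*A^-4 + 6*A^-8 + A^-12.
  A^10 * (d^5) = -A^20 - 5*A^16 - 10*A^12 - 10*A^8 - 5*A^4 - 1
  A^8 * (10*d^4) = 10*A^16 + 40*A^12 + 60*A^8 + 40*A^4 + 10
  A^6 * (43*d^3 + 2*d^5) = -2*A^16 - 53*A^12 - 149*A^8 - 149*A^4 - 53 - 2*A^-4
  A^4 * (98*d^2 + 22*d^4) = 22*A^12 + 186*A^8 + 328*A^4 + 186 + 22*A^-4
  A^2 * (121*d + 83*d^3 + 6*d^5) = -6*A^12 - 113*A^8 - 430*A^4 - 430 - 113*A^-4 - 6*A^-8
  A^0 * (73 + 140*d^2 + 38*d^4 + d^6) = A^12 + 44*A^8 + 307*A^4 + 601 + 307*A^-4 + 44*A^-8 + A^-12
  A^-2 * (121*d + 79*d^3 + 10*d^5) = -10*A^8 - 129*A^4 - 458 - 458*A^-4 - 129*A^-8 - 10*A^-12
  A^-4 * (95*d^2 + 24*d^4 + d^6) = A^8 + 30*A^4 + 206 + 354*A^-4 + 206*A^-8 + 30*A^-12 + A^-16
  A^-6 * (42*d^3 + 3*d^5) = -3*A^4 - 57 - 156*A^-4 - 156*A^-8 - 57*A^-12 - 3*A^-16
  A^-8 * (10*d^4) = 10 + 40*A^-4 + 60*A^-8 + 40*A^-12 + 10*A^-16
  A^-10 * (d^5) = -1 - 5*A^-4 - 10*A^-8 - 10*A^-12 - 5*A^-16 - A^-20
Summing the groups: <K> = -A^20 + 3*A^16 - 6*A^12 + 9*A^8 - 11*A^4 + 13 - 11*A^-4 + 9*A^-8 - 6*A^-12 + 3*A^-16 - A^-20
Normalise by the writhe: (-A^3)^(-w) = (-A^3)^(0) = 1, so f(A) = 1 * <K> = -A^20 + 3*A^16 - 6*A^12 + 9*A^8 - 11*A^4 + 13 - 11*A^-4 + 9*A^-8 - 6*A^-12 + 3*A^-16 - A^-20.
Substitute A = t^(-1/4), i.e. A^e → t^(-e/4): V(t) = -t^5 + 3*t^4 - 6*t^3 + 9*t^2 - 11*t + 13 - 11*t^-1 + 9*t^-2 - 6*t^-3 + 3*t^-4 - t^-5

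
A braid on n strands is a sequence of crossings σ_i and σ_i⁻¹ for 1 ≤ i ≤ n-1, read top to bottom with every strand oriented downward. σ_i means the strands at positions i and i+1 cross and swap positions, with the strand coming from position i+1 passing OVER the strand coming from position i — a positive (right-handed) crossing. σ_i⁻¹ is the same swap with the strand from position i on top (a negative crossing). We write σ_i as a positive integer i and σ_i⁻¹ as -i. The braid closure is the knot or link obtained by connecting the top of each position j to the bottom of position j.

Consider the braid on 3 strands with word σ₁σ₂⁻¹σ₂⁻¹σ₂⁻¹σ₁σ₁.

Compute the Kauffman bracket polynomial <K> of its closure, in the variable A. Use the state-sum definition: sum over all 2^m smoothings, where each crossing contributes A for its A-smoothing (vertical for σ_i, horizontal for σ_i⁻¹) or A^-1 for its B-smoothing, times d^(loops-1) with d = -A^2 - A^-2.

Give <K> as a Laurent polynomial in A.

Braid: s1 s2^-1 s2^-1 s2^-1 s1 s1 on 3 strands, 6 crossings.
Writhe w = (#positive) - (#negative) = 3 - 3 = 0.
Enumerate smoothing states for the bracket polynomial. There are 2^6 = 64 states.
Smooth each crossing (0=||, 1=⌣⌢); contribution A^(Σ sign_k(1-2s_k)) * d^(L-1).
Tabulate the states by total A-exponent and number of loops L (A-exp: L × count):
  A^6: L=4 ×1
  A^4: L=3 ×6
  A^2: L=2 ×12, L=4 ×3
  A^0: L=1 ×9, L=3 ×10, L=5 ×1
  A^-2: L=2 ×12, L=4 ×3
  A^-4: L=3 ×6
  A^-6: L=4 ×1
Each group contributes A^e * Σ count * d^(L-1):
Powers of d = -A^2 - A^-2: d^2 = A^4 + 2 + A^-4; d^3 = -A^6 - 3*A^2 - 3*A^-2 - A^-6; d^4 = A^8 + 4*A^4 + 6 + 4*A^-4 + A^-8.
  A^6 * (d^3) = -A^12 - 3*A^8 - 3*A^4 - 1
  A^4 * (6*d^2) = 6*A^8 + 12*A^4 + 6
  A^2 * (12*d + 3*d^3) = -3*A^8 - 21*A^4 - 21 - 3*A^-4
  A^0 * (9 + 10*d^2 + d^4) = A^8 + 14*A^4 + 35 + 14*A^-4 + A^-8
  A^-2 * (12*d + 3*d^3) = -3*A^4 - 21 - 21*A^-4 - 3*A^-8
  A^-4 * (6*d^2) = 6 + 12*A^-4 + 6*A^-8
  A^-6 * (d^3) = -1 - 3*A^-4 - 3*A^-8 - A^-12
Summing the groups: <K> = -A^12 + A^8 - A^4 + 3 - A^-4 + A^-8 - A^-12

Answer: -A^12 + A^8 - A^4 + 3 - A^-4 + A^-8 - A^-12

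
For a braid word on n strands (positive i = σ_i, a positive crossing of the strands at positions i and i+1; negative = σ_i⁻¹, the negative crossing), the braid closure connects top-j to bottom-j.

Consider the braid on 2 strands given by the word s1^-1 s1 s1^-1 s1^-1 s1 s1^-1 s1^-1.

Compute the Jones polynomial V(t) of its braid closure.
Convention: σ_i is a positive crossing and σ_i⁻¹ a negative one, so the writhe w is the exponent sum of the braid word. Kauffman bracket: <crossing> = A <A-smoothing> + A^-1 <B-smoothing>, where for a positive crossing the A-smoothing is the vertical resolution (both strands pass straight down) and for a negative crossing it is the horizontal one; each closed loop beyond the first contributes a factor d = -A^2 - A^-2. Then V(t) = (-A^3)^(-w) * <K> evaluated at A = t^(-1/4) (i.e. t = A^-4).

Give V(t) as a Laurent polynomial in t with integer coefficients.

t^-1 + t^-3 - t^-4

Derivation:
First cancel adjacent σ_i σ_i⁻¹ pairs (Reidemeister II — same braid, same closure): s1^-1 s1 s1^-1 s1^-1 s1 s1^-1 s1^-1 → s1^-1 s1^-1 s1^-1.
Braid: s1^-1 s1^-1 s1^-1 on 2 strands, 3 crossings.
Writhe w = (#positive) - (#negative) = 0 - 3 = -3.
State-sum expansion of <K>. There are 2^3 = 8 states.
For each crossing: s=0 is the vertical smoothing, s=1 horizontal. Crossing k contributes A^(sign_k * (1 - 2*s_k)); loop factor d = -A^2 - A^-2.
  state 000: A-exp=-3, loops=2, term = A^-3 * d^1
  state 001: A-exp=-1, loops=1, term = A^-1 * d^0
  state 010: A-exp=-1, loops=1, term = A^-1 * d^0
  state 011: A-exp=+1, loops=2, term = A^1 * d^1
  state 100: A-exp=-1, loops=1, term = A^-1 * d^0
  state 101: A-exp=+1, loops=2, term = A^1 * d^1
  state 110: A-exp=+1, loops=2, term = A^1 * d^1
  state 111: A-exp=+3, loops=3, term = A^3 * d^2
Collect the terms by A-exponent (count of states per loop number):
Powers of d = -A^2 - A^-2: d^2 = A^4 + 2 + A^-4.
  A^3 * (d^2) = A^7 + 2*A^3 + A^-1
  A^1 * (3*d) = -3*A^3 - 3*A^-1
  A^-1 * (3) = 3*A^-1
  A^-3 * (d) = -A^-1 - A^-5
Summing the groups: <K> = A^7 - A^3 - A^-5
Normalise by the writhe: (-A^3)^(-w) = (-A^3)^(3) = -A^9, so f(A) = -A^9 * <K> = -A^16 + A^12 + A^4.
Substitute A = t^(-1/4), i.e. A^e → t^(-e/4): V(t) = t^-1 + t^-3 - t^-4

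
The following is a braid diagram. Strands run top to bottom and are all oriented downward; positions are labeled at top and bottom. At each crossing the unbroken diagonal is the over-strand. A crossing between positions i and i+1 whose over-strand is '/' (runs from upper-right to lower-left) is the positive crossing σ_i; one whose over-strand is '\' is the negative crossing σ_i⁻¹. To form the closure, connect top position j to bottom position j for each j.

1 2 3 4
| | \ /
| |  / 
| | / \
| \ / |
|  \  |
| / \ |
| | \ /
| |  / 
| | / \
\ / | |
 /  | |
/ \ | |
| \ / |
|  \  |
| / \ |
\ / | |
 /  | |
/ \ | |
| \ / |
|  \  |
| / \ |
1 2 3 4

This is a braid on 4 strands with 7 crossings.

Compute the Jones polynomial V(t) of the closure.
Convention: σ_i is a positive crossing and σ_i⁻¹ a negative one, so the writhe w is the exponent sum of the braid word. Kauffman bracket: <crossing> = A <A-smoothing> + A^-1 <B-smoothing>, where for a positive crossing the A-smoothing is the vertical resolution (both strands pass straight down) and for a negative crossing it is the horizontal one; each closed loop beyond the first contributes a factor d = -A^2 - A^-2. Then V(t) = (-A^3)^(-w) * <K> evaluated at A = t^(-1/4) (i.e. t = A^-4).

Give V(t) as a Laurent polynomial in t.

t^4 - 2*t^3 + 3*t^2 - 4*t + 4 - 3*t^-1 + 3*t^-2 - t^-3

Derivation:
Reading the diagram top to bottom ('/'-over between positions i,i+1 = s_i, '\'-over = s_i^-1): braid word = s3 s2^-1 s3 s1 s2^-1 s1 s2^-1.
Braid: s3 s2^-1 s3 s1 s2^-1 s1 s2^-1 on 4 strands, 7 crossings.
Writhe w = (#positive) - (#negative) = 4 - 3 = 1.
State-sum expansion of <K>. There are 2^7 = 128 states.
Each crossing splits two ways (0=vertical, 1=horizontal). The state's weight is A^(#A-smoothings - #B-smoothings) * d^(loops - 1).
Tabulate the states by total A-exponent and number of loops L (A-exp: L × count):
  A^7: L=5 ×1
  A^5: L=4 ×7
  A^3: L=3 ×21
  A^1: L=2 ×32, L=4 ×3
  A^-1: L=1 ×21, L=3 ×14
  A^-3: L=2 ×19, L=4 ×2
  A^-5: L=3 ×7
  A^-7: L=4 ×1
Each group contributes A^e * Σ count * d^(L-1):
Powers of d = -A^2 - A^-2: d^2 = A^4 + 2 + A^-4; d^3 = -A^6 - 3*A^2 - 3*A^-2 - A^-6; d^4 = A^8 + 4*A^4 + 6 + 4*A^-4 + A^-8.
  A^7 * (d^4) = A^15 + 4*A^11 + 6*A^7 + 4*A^3 + A^-1
  A^5 * (7*d^3) = -7*A^11 - 21*A^7 - 21*A^3 - 7*A^-1
  A^3 * (21*d^2) = 21*A^7 + 42*A^3 + 21*A^-1
  A^1 * (32*d + 3*d^3) = -3*A^7 - 41*A^3 - 41*A^-1 - 3*A^-5
  A^-1 * (21 + 14*d^2) = 14*A^3 + 49*A^-1 + 14*A^-5
  A^-3 * (19*d + 2*d^3) = -2*A^3 - 25*A^-1 - 25*A^-5 - 2*A^-9
  A^-5 * (7*d^2) = 7*A^-1 + 14*A^-5 + 7*A^-9
  A^-7 * (d^3) = -A^-1 - 3*A^-5 - 3*A^-9 - A^-13
Summing the groups: <K> = A^15 - 3*A^11 + 3*A^7 - 4*A^3 + 4*A^-1 - 3*A^-5 + 2*A^-9 - A^-13
Normalise by the writhe: (-A^3)^(-w) = (-A^3)^(-1) = -A^-3, so f(A) = -A^-3 * <K> = -A^12 + 3*A^8 - 3*A^4 + 4 - 4*A^-4 + 3*A^-8 - 2*A^-12 + A^-16.
Substitute A = t^(-1/4), i.e. A^e → t^(-e/4): V(t) = t^4 - 2*t^3 + 3*t^2 - 4*t + 4 - 3*t^-1 + 3*t^-2 - t^-3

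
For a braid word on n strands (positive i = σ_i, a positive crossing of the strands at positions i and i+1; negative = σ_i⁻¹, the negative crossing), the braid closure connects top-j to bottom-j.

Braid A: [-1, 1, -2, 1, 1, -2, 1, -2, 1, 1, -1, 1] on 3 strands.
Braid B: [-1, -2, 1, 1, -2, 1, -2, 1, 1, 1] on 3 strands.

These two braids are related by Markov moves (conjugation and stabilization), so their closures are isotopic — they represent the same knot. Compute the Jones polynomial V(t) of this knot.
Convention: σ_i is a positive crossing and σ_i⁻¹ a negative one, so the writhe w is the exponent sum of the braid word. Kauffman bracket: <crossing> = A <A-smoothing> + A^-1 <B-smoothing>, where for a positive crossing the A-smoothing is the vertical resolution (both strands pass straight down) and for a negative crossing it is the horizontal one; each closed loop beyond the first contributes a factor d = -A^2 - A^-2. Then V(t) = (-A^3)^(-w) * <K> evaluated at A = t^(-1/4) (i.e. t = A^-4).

-t^6 + 3*t^5 - 5*t^4 + 6*t^3 - 6*t^2 + 6*t - 4 + 3*t^-1 - t^-2

Derivation:
Markov-equivalent braids have isotopic closures, hence identical knot invariants. Strip the Markov moves from each word to reach a common short braid β, then compute V(t) once on β.
Braid A: s1^-1 s1 s2^-1 s1 s1 s2^-1 s1 s2^-1 s1 s1 s1^-1 s1 on 3 strands reduces by inverse Markov moves (closure unchanged at each step):
  Deconjugate: the word is γ·β·γ⁻¹ with γ = s1^-1 s1 (prefix) and γ⁻¹ = s1^-1 s1 (suffix); strip both.
Reduced to β = s2^-1 s1 s1 s2^-1 s1 s2^-1 s1 s1 on 3 strands, 8 crossings.
Braid B: s1^-1 s2^-1 s1 s1 s2^-1 s1 s2^-1 s1 s1 s1 on 3 strands reduces by inverse Markov moves (closure unchanged at each step):
  Deconjugate: the word is γ·β·γ⁻¹ with γ = s1^-1 (prefix) and γ⁻¹ = s1 (suffix); strip both.
Reduced to β = s2^-1 s1 s1 s2^-1 s1 s2^-1 s1 s1 on 3 strands, 8 crossings.
Both give the same β = s2^-1 s1 s1 s2^-1 s1 s2^-1 s1 s1 on 3 strands, so one state sum suffices:
Braid: s2^-1 s1 s1 s2^-1 s1 s2^-1 s1 s1 on 3 strands, 8 crossings.
Writhe w = (#positive) - (#negative) = 5 - 3 = 2.
Enumerate smoothing states for the bracket polynomial. There are 2^8 = 256 states.
Each crossing splits two ways (0=vertical, 1=horizontal). The state's weight is A^(#A-smoothings - #B-smoothings) * d^(loops - 1).
Tabulate the states by total A-exponent and number of loops L (A-exp: L × count):
  A^8: L=4 ×1
  A^6: L=3 ×8
  A^4: L=2 ×26, L=4 ×2
  A^2: L=1 ×35, L=3 ×21
  A^0: L=2 ×63, L=4 ×7
  A^-2: L=3 ×55, L=5 ×1
  A^-4: L=4 ×28
  A^-6: L=5 ×8
  A^-8: L=6 ×1
Each group contributes A^e * Σ count * d^(L-1):
Powers of d = -A^2 - A^-2: d^2 = A^4 + 2 + A^-4; d^3 = -A^6 - 3*A^2 - 3*A^-2 - A^-6; d^4 = A^8 + 4*A^4 + 6 + 4*A^-4 + A^-8; d^5 = -A^10 - 5*A^6 - 10*A^2 - 10*A^-2 - 5*A^-6 - A^-10.
  A^8 * (d^3) = -A^14 - 3*A^10 - 3*A^6 - A^2
  A^6 * (8*d^2) = 8*A^10 + 16*A^6 + 8*A^2
  A^4 * (26*d + 2*d^3) = -2*A^10 - 32*A^6 - 32*A^2 - 2*A^-2
  A^2 * (35 + 21*d^2) = 21*A^6 + 77*A^2 + 21*A^-2
  A^0 * (63*d + 7*d^3) = -7*A^6 - 84*A^2 - 84*A^-2 - 7*A^-6
  A^-2 * (55*d^2 + d^4) = A^6 + 59*A^2 + 116*A^-2 + 59*A^-6 + A^-10
  A^-4 * (28*d^3) = -28*A^2 - 84*A^-2 - 84*A^-6 - 28*A^-10
  A^-6 * (8*d^4) = 8*A^2 + 32*A^-2 + 48*A^-6 + 32*A^-10 + 8*A^-14
  A^-8 * (d^5) = -A^2 - 5*A^-2 - 10*A^-6 - 10*A^-10 - 5*A^-14 - A^-18
Summing the groups: <K> = -A^14 + 3*A^10 - 4*A^6 + 6*A^2 - 6*A^-2 + 6*A^-6 - 5*A^-10 + 3*A^-14 - A^-18
Normalise by the writhe: (-A^3)^(-w) = (-A^3)^(-2) = A^-6, so f(A) = A^-6 * <K> = -A^8 + 3*A^4 - 4 + 6*A^-4 - 6*A^-8 + 6*A^-12 - 5*A^-16 + 3*A^-20 - A^-24.
Substitute A = t^(-1/4), i.e. A^e → t^(-e/4): V(t) = -t^6 + 3*t^5 - 5*t^4 + 6*t^3 - 6*t^2 + 6*t - 4 + 3*t^-1 - t^-2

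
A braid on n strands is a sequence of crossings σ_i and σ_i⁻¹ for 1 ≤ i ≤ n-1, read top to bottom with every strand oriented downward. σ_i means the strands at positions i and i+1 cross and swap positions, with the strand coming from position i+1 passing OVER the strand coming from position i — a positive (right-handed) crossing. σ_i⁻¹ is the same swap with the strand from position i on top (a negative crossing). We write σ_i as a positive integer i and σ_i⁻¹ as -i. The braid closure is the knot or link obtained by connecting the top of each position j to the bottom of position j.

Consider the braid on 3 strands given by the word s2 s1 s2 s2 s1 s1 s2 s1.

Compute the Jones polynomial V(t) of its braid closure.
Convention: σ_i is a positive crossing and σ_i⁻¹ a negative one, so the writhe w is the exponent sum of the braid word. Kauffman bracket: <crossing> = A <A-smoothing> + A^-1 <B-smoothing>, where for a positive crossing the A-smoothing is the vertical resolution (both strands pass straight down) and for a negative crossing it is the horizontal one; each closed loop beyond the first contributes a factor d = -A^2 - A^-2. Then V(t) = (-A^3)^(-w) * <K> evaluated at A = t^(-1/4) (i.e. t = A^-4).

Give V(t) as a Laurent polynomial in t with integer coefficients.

Braid: s2 s1 s2 s2 s1 s1 s2 s1 on 3 strands, 8 crossings.
Writhe w = (#positive) - (#negative) = 8 - 0 = 8.
State-sum expansion of <K>. There are 2^8 = 256 states.
Smooth each crossing (0=||, 1=⌣⌢); contribution A^(Σ sign_k(1-2s_k)) * d^(L-1).
Tabulate the states by total A-exponent and number of loops L (A-exp: L × count):
  A^8: L=3 ×1
  A^6: L=2 ×8
  A^4: L=1 ×16, L=3 ×12
  A^2: L=2 ×48, L=4 ×8
  A^0: L=1 ×17, L=3 ×51, L=5 ×2
  A^-2: L=2 ×34, L=4 ×22
  A^-4: L=1 ×4, L=3 ×21, L=5 ×3
  A^-6: L=2 ×4, L=4 ×4
  A^-8: L=3 ×1
Each group contributes A^e * Σ count * d^(L-1):
Powers of d = -A^2 - A^-2: d^2 = A^4 + 2 + A^-4; d^3 = -A^6 - 3*A^2 - 3*A^-2 - A^-6; d^4 = A^8 + 4*A^4 + 6 + 4*A^-4 + A^-8.
  A^8 * (d^2) = A^12 + 2*A^8 + A^4
  A^6 * (8*d) = -8*A^8 - 8*A^4
  A^4 * (16 + 12*d^2) = 12*A^8 + 40*A^4 + 12
  A^2 * (48*d + 8*d^3) = -8*A^8 - 72*A^4 - 72 - 8*A^-4
  A^0 * (17 + 51*d^2 + 2*d^4) = 2*A^8 + 59*A^4 + 131 + 59*A^-4 + 2*A^-8
  A^-2 * (34*d + 22*d^3) = -22*A^4 - 100 - 100*A^-4 - 22*A^-8
  A^-4 * (4 + 21*d^2 + 3*d^4) = 3*A^4 + 33 + 64*A^-4 + 33*A^-8 + 3*A^-12
  A^-6 * (4*d + 4*d^3) = -4 - 16*A^-4 - 16*A^-8 - 4*A^-12
  A^-8 * (d^2) = A^-4 + 2*A^-8 + A^-12
Summing the groups: <K> = A^12 + A^4 - A^-8
Normalise by the writhe: (-A^3)^(-w) = (-A^3)^(-8) = A^-24, so f(A) = A^-24 * <K> = A^-12 + A^-20 - A^-32.
Substitute A = t^(-1/4), i.e. A^e → t^(-e/4): V(t) = -t^8 + t^5 + t^3

Answer: -t^8 + t^5 + t^3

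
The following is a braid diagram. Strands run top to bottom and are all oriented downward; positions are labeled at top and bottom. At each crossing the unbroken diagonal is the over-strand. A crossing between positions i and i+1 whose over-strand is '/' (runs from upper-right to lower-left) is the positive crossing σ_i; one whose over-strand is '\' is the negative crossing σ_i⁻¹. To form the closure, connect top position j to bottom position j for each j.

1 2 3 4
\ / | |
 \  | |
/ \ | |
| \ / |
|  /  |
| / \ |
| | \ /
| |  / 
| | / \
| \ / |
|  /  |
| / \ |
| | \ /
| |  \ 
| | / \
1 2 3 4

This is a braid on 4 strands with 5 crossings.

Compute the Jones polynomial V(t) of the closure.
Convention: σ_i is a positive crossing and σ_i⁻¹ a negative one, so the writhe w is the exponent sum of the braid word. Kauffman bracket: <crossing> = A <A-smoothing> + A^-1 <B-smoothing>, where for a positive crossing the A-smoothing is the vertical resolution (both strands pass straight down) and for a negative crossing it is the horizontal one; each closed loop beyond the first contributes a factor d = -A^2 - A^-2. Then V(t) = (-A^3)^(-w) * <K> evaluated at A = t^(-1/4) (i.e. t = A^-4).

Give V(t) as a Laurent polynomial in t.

Reading the diagram top to bottom ('/'-over between positions i,i+1 = s_i, '\'-over = s_i^-1): braid word = s1^-1 s2 s3 s2 s3^-1.
Braid: s1^-1 s2 s3 s2 s3^-1 on 4 strands, 5 crossings.
Writhe w = (#positive) - (#negative) = 3 - 2 = 1.
Computing the Kauffman bracket via state sum. There are 2^5 = 32 states.
For each crossing: s=0 is the vertical smoothing, s=1 horizontal. Crossing k contributes A^(sign_k * (1 - 2*s_k)); loop factor d = -A^2 - A^-2.
  state 00000: A-exp=+1, loops=4, term = A^1 * d^3
  state 00001: A-exp=+3, loops=3, term = A^3 * d^2
  state 00010: A-exp=-1, loops=3, term = A^-1 * d^2
  state 00011: A-exp=+1, loops=2, term = A^1 * d^1
  state 00100: A-exp=-1, loops=3, term = A^-1 * d^2
  state 00101: A-exp=+1, loops=4, term = A^1 * d^3
  state 00110: A-exp=-3, loops=2, term = A^-3 * d^1
  state 00111: A-exp=-1, loops=3, term = A^-1 * d^2
  state 01000: A-exp=-1, loops=3, term = A^-1 * d^2
  state 01001: A-exp=+1, loops=2, term = A^1 * d^1
  state 01010: A-exp=-3, loops=4, term = A^-3 * d^3
  state 01011: A-exp=-1, loops=3, term = A^-1 * d^2
  state 01100: A-exp=-3, loops=2, term = A^-3 * d^1
  state 01101: A-exp=-1, loops=3, term = A^-1 * d^2
  state 01110: A-exp=-5, loops=3, term = A^-5 * d^2
  state 01111: A-exp=-3, loops=2, term = A^-3 * d^1
  state 10000: A-exp=+3, loops=3, term = A^3 * d^2
  state 10001: A-exp=+5, loops=2, term = A^5 * d^1
  state 10010: A-exp=+1, loops=2, term = A^1 * d^1
  state 10011: A-exp=+3, loops=1, term = A^3 * d^0
  state 10100: A-exp=+1, loops=2, term = A^1 * d^1
  state 10101: A-exp=+3, loops=3, term = A^3 * d^2
  state 10110: A-exp=-1, loops=1, term = A^-1 * d^0
  state 10111: A-exp=+1, loops=2, term = A^1 * d^1
  state 11000: A-exp=+1, loops=2, term = A^1 * d^1
  state 11001: A-exp=+3, loops=1, term = A^3 * d^0
  state 11010: A-exp=-1, loops=3, term = A^-1 * d^2
  state 11011: A-exp=+1, loops=2, term = A^1 * d^1
  state 11100: A-exp=-1, loops=1, term = A^-1 * d^0
  state 11101: A-exp=+1, loops=2, term = A^1 * d^1
  state 11110: A-exp=-3, loops=2, term = A^-3 * d^1
  state 11111: A-exp=-1, loops=1, term = A^-1 * d^0
Collect the terms by A-exponent (count of states per loop number):
Powers of d = -A^2 - A^-2: d^2 = A^4 + 2 + A^-4; d^3 = -A^6 - 3*A^2 - 3*A^-2 - A^-6.
  A^5 * (d) = -A^7 - A^3
  A^3 * (2 + 3*d^2) = 3*A^7 + 8*A^3 + 3*A^-1
  A^1 * (8*d + 2*d^3) = -2*A^7 - 14*A^3 - 14*A^-1 - 2*A^-5
  A^-1 * (3 + 7*d^2) = 7*A^3 + 17*A^-1 + 7*A^-5
  A^-3 * (4*d + d^3) = -A^3 - 7*A^-1 - 7*A^-5 - A^-9
  A^-5 * (d^2) = A^-1 + 2*A^-5 + A^-9
Summing the groups: <K> = -A^3
Normalise by the writhe: (-A^3)^(-w) = (-A^3)^(-1) = -A^-3, so f(A) = -A^-3 * <K> = 1.
Substitute A = t^(-1/4), i.e. A^e → t^(-e/4): V(t) = 1

Answer: 1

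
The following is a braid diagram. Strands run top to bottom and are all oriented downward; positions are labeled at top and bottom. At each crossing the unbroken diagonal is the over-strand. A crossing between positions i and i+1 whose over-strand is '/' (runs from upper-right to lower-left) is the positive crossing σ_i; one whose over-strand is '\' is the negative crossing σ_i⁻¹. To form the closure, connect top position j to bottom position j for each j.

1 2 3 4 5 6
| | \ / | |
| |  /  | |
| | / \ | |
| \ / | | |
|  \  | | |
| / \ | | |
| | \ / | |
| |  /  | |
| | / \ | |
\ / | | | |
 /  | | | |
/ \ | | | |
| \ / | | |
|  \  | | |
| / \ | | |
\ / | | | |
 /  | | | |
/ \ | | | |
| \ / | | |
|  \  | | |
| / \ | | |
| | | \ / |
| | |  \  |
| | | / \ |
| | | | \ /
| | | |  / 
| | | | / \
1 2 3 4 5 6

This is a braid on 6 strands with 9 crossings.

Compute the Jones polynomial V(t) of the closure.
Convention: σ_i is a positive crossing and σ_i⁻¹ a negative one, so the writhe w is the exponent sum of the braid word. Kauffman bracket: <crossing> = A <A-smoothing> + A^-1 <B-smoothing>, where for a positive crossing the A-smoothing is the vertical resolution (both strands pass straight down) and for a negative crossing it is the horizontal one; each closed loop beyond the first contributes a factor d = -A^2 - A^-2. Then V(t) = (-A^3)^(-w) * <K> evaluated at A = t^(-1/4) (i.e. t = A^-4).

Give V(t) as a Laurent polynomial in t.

Reading the diagram top to bottom ('/'-over between positions i,i+1 = s_i, '\'-over = s_i^-1): braid word = s3 s2^-1 s3 s1 s2^-1 s1 s2^-1 s4^-1 s5.
The presented braid s3 s2^-1 s3 s1 s2^-1 s1 s2^-1 s4^-1 s5 on 6 strands reduces by inverse Markov moves (closure unchanged at each step):
  Destabilize: the word has the form β·s5 where s5 occurs only as the final letter (β ∈ B_5); drop it and the last strand → 5 strands.
  Destabilize: the word has the form β·s4^-1 where s4^-1 occurs only as the final letter (β ∈ B_4); drop it and the last strand → 4 strands.
Reduced to β = s3 s2^-1 s3 s1 s2^-1 s1 s2^-1 on 4 strands, 7 crossings.
Compute on β:
Braid: s3 s2^-1 s3 s1 s2^-1 s1 s2^-1 on 4 strands, 7 crossings.
Writhe w = (#positive) - (#negative) = 4 - 3 = 1.
Enumerate smoothing states for the bracket polynomial. There are 2^7 = 128 states.
Smooth each crossing (0=||, 1=⌣⌢); contribution A^(Σ sign_k(1-2s_k)) * d^(L-1).
Tabulate the states by total A-exponent and number of loops L (A-exp: L × count):
  A^7: L=5 ×1
  A^5: L=4 ×7
  A^3: L=3 ×21
  A^1: L=2 ×32, L=4 ×3
  A^-1: L=1 ×21, L=3 ×14
  A^-3: L=2 ×19, L=4 ×2
  A^-5: L=3 ×7
  A^-7: L=4 ×1
Each group contributes A^e * Σ count * d^(L-1):
Powers of d = -A^2 - A^-2: d^2 = A^4 + 2 + A^-4; d^3 = -A^6 - 3*A^2 - 3*A^-2 - A^-6; d^4 = A^8 + 4*A^4 + 6 + 4*A^-4 + A^-8.
  A^7 * (d^4) = A^15 + 4*A^11 + 6*A^7 + 4*A^3 + A^-1
  A^5 * (7*d^3) = -7*A^11 - 21*A^7 - 21*A^3 - 7*A^-1
  A^3 * (21*d^2) = 21*A^7 + 42*A^3 + 21*A^-1
  A^1 * (32*d + 3*d^3) = -3*A^7 - 41*A^3 - 41*A^-1 - 3*A^-5
  A^-1 * (21 + 14*d^2) = 14*A^3 + 49*A^-1 + 14*A^-5
  A^-3 * (19*d + 2*d^3) = -2*A^3 - 25*A^-1 - 25*A^-5 - 2*A^-9
  A^-5 * (7*d^2) = 7*A^-1 + 14*A^-5 + 7*A^-9
  A^-7 * (d^3) = -A^-1 - 3*A^-5 - 3*A^-9 - A^-13
Summing the groups: <K> = A^15 - 3*A^11 + 3*A^7 - 4*A^3 + 4*A^-1 - 3*A^-5 + 2*A^-9 - A^-13
Normalise by the writhe: (-A^3)^(-w) = (-A^3)^(-1) = -A^-3, so f(A) = -A^-3 * <K> = -A^12 + 3*A^8 - 3*A^4 + 4 - 4*A^-4 + 3*A^-8 - 2*A^-12 + A^-16.
Substitute A = t^(-1/4), i.e. A^e → t^(-e/4): V(t) = t^4 - 2*t^3 + 3*t^2 - 4*t + 4 - 3*t^-1 + 3*t^-2 - t^-3

Answer: t^4 - 2*t^3 + 3*t^2 - 4*t + 4 - 3*t^-1 + 3*t^-2 - t^-3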